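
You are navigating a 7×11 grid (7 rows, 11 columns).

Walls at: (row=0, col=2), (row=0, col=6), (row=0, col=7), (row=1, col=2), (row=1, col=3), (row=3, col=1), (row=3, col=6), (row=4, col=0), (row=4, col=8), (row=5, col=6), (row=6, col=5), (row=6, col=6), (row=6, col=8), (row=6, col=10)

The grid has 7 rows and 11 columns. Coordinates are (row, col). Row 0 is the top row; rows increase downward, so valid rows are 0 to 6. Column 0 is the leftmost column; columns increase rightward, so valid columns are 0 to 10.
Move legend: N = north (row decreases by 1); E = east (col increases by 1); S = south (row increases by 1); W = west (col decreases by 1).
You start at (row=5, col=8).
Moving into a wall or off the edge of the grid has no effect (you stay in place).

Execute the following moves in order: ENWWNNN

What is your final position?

Start: (row=5, col=8)
  E (east): (row=5, col=8) -> (row=5, col=9)
  N (north): (row=5, col=9) -> (row=4, col=9)
  W (west): blocked, stay at (row=4, col=9)
  W (west): blocked, stay at (row=4, col=9)
  N (north): (row=4, col=9) -> (row=3, col=9)
  N (north): (row=3, col=9) -> (row=2, col=9)
  N (north): (row=2, col=9) -> (row=1, col=9)
Final: (row=1, col=9)

Answer: Final position: (row=1, col=9)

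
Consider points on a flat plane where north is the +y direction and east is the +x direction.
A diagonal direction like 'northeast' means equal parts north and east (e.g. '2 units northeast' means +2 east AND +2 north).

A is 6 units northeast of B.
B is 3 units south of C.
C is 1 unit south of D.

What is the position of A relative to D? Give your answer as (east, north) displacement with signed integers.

Answer: A is at (east=6, north=2) relative to D.

Derivation:
Place D at the origin (east=0, north=0).
  C is 1 unit south of D: delta (east=+0, north=-1); C at (east=0, north=-1).
  B is 3 units south of C: delta (east=+0, north=-3); B at (east=0, north=-4).
  A is 6 units northeast of B: delta (east=+6, north=+6); A at (east=6, north=2).
Therefore A relative to D: (east=6, north=2).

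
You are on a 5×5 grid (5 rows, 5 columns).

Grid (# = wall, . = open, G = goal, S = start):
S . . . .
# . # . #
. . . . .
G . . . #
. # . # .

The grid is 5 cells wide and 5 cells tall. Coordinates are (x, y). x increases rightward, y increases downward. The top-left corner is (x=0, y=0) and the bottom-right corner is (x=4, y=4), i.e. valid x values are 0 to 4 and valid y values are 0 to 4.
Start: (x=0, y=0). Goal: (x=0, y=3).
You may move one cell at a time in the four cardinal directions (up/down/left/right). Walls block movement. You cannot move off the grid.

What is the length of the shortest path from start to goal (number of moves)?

Answer: Shortest path length: 5

Derivation:
BFS from (x=0, y=0) until reaching (x=0, y=3):
  Distance 0: (x=0, y=0)
  Distance 1: (x=1, y=0)
  Distance 2: (x=2, y=0), (x=1, y=1)
  Distance 3: (x=3, y=0), (x=1, y=2)
  Distance 4: (x=4, y=0), (x=3, y=1), (x=0, y=2), (x=2, y=2), (x=1, y=3)
  Distance 5: (x=3, y=2), (x=0, y=3), (x=2, y=3)  <- goal reached here
One shortest path (5 moves): (x=0, y=0) -> (x=1, y=0) -> (x=1, y=1) -> (x=1, y=2) -> (x=0, y=2) -> (x=0, y=3)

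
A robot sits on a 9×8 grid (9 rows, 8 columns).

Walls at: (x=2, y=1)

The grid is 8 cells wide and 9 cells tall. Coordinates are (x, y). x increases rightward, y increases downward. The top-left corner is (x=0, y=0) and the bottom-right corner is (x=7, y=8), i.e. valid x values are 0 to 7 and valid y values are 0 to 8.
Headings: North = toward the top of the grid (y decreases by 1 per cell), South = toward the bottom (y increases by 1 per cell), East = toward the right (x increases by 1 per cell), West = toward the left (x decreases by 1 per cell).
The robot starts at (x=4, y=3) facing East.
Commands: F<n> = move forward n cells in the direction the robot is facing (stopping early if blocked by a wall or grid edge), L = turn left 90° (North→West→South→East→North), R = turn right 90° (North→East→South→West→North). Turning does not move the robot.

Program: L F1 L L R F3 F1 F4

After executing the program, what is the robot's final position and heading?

Start: (x=4, y=3), facing East
  L: turn left, now facing North
  F1: move forward 1, now at (x=4, y=2)
  L: turn left, now facing West
  L: turn left, now facing South
  R: turn right, now facing West
  F3: move forward 3, now at (x=1, y=2)
  F1: move forward 1, now at (x=0, y=2)
  F4: move forward 0/4 (blocked), now at (x=0, y=2)
Final: (x=0, y=2), facing West

Answer: Final position: (x=0, y=2), facing West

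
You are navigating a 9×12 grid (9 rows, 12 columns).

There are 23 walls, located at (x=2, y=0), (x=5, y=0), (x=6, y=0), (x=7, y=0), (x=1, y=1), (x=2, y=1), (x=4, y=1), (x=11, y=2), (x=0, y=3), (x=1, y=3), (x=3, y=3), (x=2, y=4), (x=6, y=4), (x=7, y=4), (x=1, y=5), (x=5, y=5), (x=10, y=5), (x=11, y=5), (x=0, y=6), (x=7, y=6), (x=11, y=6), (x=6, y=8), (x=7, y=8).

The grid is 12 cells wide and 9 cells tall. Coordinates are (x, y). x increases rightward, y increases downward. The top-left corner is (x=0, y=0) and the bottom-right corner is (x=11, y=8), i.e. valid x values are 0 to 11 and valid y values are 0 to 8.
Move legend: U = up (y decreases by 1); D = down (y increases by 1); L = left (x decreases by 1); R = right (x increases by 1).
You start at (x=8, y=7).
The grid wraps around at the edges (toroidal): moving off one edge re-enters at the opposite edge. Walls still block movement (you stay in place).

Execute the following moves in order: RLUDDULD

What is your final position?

Answer: Final position: (x=7, y=7)

Derivation:
Start: (x=8, y=7)
  R (right): (x=8, y=7) -> (x=9, y=7)
  L (left): (x=9, y=7) -> (x=8, y=7)
  U (up): (x=8, y=7) -> (x=8, y=6)
  D (down): (x=8, y=6) -> (x=8, y=7)
  D (down): (x=8, y=7) -> (x=8, y=8)
  U (up): (x=8, y=8) -> (x=8, y=7)
  L (left): (x=8, y=7) -> (x=7, y=7)
  D (down): blocked, stay at (x=7, y=7)
Final: (x=7, y=7)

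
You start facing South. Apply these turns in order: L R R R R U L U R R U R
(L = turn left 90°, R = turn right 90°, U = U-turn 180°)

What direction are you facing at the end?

Start: South
  L (left (90° counter-clockwise)) -> East
  R (right (90° clockwise)) -> South
  R (right (90° clockwise)) -> West
  R (right (90° clockwise)) -> North
  R (right (90° clockwise)) -> East
  U (U-turn (180°)) -> West
  L (left (90° counter-clockwise)) -> South
  U (U-turn (180°)) -> North
  R (right (90° clockwise)) -> East
  R (right (90° clockwise)) -> South
  U (U-turn (180°)) -> North
  R (right (90° clockwise)) -> East
Final: East

Answer: Final heading: East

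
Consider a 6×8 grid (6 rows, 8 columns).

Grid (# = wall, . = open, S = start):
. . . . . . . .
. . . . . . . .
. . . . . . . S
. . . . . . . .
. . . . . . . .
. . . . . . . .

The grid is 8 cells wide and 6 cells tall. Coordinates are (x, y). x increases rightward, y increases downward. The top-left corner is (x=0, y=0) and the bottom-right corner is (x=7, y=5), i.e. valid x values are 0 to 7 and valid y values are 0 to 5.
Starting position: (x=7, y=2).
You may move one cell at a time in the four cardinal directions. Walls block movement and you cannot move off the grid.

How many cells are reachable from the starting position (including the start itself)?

BFS flood-fill from (x=7, y=2):
  Distance 0: (x=7, y=2)
  Distance 1: (x=7, y=1), (x=6, y=2), (x=7, y=3)
  Distance 2: (x=7, y=0), (x=6, y=1), (x=5, y=2), (x=6, y=3), (x=7, y=4)
  Distance 3: (x=6, y=0), (x=5, y=1), (x=4, y=2), (x=5, y=3), (x=6, y=4), (x=7, y=5)
  Distance 4: (x=5, y=0), (x=4, y=1), (x=3, y=2), (x=4, y=3), (x=5, y=4), (x=6, y=5)
  Distance 5: (x=4, y=0), (x=3, y=1), (x=2, y=2), (x=3, y=3), (x=4, y=4), (x=5, y=5)
  Distance 6: (x=3, y=0), (x=2, y=1), (x=1, y=2), (x=2, y=3), (x=3, y=4), (x=4, y=5)
  Distance 7: (x=2, y=0), (x=1, y=1), (x=0, y=2), (x=1, y=3), (x=2, y=4), (x=3, y=5)
  Distance 8: (x=1, y=0), (x=0, y=1), (x=0, y=3), (x=1, y=4), (x=2, y=5)
  Distance 9: (x=0, y=0), (x=0, y=4), (x=1, y=5)
  Distance 10: (x=0, y=5)
Total reachable: 48 (grid has 48 open cells total)

Answer: Reachable cells: 48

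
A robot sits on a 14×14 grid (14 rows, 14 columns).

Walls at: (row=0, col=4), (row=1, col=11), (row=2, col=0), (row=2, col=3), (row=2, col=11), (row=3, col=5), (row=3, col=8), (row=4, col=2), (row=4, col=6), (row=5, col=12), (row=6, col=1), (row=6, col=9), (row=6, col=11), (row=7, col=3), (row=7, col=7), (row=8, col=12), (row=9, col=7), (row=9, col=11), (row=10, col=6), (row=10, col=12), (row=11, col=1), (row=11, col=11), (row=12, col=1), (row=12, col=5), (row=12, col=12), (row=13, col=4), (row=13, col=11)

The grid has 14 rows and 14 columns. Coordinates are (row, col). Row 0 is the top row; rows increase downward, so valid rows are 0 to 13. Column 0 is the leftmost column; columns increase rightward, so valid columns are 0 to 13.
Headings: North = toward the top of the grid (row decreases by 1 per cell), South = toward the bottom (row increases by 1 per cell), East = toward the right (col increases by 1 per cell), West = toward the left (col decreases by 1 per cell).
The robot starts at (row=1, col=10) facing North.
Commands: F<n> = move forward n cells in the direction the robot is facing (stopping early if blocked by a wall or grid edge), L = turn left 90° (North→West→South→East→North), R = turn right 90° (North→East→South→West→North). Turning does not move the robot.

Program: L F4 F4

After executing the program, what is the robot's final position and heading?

Answer: Final position: (row=1, col=2), facing West

Derivation:
Start: (row=1, col=10), facing North
  L: turn left, now facing West
  F4: move forward 4, now at (row=1, col=6)
  F4: move forward 4, now at (row=1, col=2)
Final: (row=1, col=2), facing West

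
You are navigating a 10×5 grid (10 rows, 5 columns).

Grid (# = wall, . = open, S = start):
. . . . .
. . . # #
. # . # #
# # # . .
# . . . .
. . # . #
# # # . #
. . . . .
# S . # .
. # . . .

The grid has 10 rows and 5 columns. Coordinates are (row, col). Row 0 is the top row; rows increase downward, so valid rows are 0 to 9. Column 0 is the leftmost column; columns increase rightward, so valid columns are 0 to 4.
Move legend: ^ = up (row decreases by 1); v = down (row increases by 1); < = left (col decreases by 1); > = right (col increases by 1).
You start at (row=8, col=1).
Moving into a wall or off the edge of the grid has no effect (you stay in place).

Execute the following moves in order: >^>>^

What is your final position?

Start: (row=8, col=1)
  > (right): (row=8, col=1) -> (row=8, col=2)
  ^ (up): (row=8, col=2) -> (row=7, col=2)
  > (right): (row=7, col=2) -> (row=7, col=3)
  > (right): (row=7, col=3) -> (row=7, col=4)
  ^ (up): blocked, stay at (row=7, col=4)
Final: (row=7, col=4)

Answer: Final position: (row=7, col=4)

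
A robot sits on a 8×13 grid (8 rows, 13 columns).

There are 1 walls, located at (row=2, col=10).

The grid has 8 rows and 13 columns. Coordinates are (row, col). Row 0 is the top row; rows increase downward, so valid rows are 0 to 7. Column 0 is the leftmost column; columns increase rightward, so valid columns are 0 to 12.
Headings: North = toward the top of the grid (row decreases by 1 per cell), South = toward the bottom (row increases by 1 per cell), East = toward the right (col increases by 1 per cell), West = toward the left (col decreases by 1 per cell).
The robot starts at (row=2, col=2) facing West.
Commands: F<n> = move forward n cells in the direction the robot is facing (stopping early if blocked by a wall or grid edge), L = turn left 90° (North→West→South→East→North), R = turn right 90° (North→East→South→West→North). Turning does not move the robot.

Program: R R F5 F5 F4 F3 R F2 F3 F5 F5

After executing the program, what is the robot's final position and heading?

Answer: Final position: (row=7, col=9), facing South

Derivation:
Start: (row=2, col=2), facing West
  R: turn right, now facing North
  R: turn right, now facing East
  F5: move forward 5, now at (row=2, col=7)
  F5: move forward 2/5 (blocked), now at (row=2, col=9)
  F4: move forward 0/4 (blocked), now at (row=2, col=9)
  F3: move forward 0/3 (blocked), now at (row=2, col=9)
  R: turn right, now facing South
  F2: move forward 2, now at (row=4, col=9)
  F3: move forward 3, now at (row=7, col=9)
  F5: move forward 0/5 (blocked), now at (row=7, col=9)
  F5: move forward 0/5 (blocked), now at (row=7, col=9)
Final: (row=7, col=9), facing South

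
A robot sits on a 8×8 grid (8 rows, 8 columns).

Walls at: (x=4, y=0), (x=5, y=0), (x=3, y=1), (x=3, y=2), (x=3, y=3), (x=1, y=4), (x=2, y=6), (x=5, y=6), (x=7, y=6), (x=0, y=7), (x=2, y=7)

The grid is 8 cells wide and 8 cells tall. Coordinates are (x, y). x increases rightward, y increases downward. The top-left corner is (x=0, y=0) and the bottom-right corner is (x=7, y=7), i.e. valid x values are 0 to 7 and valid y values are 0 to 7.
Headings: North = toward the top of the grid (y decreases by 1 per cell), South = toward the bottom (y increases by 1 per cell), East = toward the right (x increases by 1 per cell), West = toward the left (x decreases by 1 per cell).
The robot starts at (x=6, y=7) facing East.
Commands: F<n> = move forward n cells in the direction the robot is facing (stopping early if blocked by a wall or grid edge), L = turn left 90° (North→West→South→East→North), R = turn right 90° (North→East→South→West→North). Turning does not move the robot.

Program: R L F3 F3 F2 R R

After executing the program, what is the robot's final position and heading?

Answer: Final position: (x=7, y=7), facing West

Derivation:
Start: (x=6, y=7), facing East
  R: turn right, now facing South
  L: turn left, now facing East
  F3: move forward 1/3 (blocked), now at (x=7, y=7)
  F3: move forward 0/3 (blocked), now at (x=7, y=7)
  F2: move forward 0/2 (blocked), now at (x=7, y=7)
  R: turn right, now facing South
  R: turn right, now facing West
Final: (x=7, y=7), facing West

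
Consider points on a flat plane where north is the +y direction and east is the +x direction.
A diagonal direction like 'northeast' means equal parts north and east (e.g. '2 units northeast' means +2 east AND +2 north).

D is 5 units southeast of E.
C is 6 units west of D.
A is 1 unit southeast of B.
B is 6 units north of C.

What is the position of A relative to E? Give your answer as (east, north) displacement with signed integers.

Place E at the origin (east=0, north=0).
  D is 5 units southeast of E: delta (east=+5, north=-5); D at (east=5, north=-5).
  C is 6 units west of D: delta (east=-6, north=+0); C at (east=-1, north=-5).
  B is 6 units north of C: delta (east=+0, north=+6); B at (east=-1, north=1).
  A is 1 unit southeast of B: delta (east=+1, north=-1); A at (east=0, north=0).
Therefore A relative to E: (east=0, north=0).

Answer: A is at (east=0, north=0) relative to E.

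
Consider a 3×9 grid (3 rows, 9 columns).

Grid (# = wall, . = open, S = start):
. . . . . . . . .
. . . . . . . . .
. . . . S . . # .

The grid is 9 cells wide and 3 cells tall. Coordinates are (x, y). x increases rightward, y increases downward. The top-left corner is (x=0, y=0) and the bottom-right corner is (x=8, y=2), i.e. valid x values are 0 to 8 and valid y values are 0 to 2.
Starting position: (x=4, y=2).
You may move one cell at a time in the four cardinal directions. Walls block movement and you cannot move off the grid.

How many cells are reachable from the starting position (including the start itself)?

BFS flood-fill from (x=4, y=2):
  Distance 0: (x=4, y=2)
  Distance 1: (x=4, y=1), (x=3, y=2), (x=5, y=2)
  Distance 2: (x=4, y=0), (x=3, y=1), (x=5, y=1), (x=2, y=2), (x=6, y=2)
  Distance 3: (x=3, y=0), (x=5, y=0), (x=2, y=1), (x=6, y=1), (x=1, y=2)
  Distance 4: (x=2, y=0), (x=6, y=0), (x=1, y=1), (x=7, y=1), (x=0, y=2)
  Distance 5: (x=1, y=0), (x=7, y=0), (x=0, y=1), (x=8, y=1)
  Distance 6: (x=0, y=0), (x=8, y=0), (x=8, y=2)
Total reachable: 26 (grid has 26 open cells total)

Answer: Reachable cells: 26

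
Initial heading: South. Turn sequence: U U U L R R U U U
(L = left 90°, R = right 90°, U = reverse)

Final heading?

Start: South
  U (U-turn (180°)) -> North
  U (U-turn (180°)) -> South
  U (U-turn (180°)) -> North
  L (left (90° counter-clockwise)) -> West
  R (right (90° clockwise)) -> North
  R (right (90° clockwise)) -> East
  U (U-turn (180°)) -> West
  U (U-turn (180°)) -> East
  U (U-turn (180°)) -> West
Final: West

Answer: Final heading: West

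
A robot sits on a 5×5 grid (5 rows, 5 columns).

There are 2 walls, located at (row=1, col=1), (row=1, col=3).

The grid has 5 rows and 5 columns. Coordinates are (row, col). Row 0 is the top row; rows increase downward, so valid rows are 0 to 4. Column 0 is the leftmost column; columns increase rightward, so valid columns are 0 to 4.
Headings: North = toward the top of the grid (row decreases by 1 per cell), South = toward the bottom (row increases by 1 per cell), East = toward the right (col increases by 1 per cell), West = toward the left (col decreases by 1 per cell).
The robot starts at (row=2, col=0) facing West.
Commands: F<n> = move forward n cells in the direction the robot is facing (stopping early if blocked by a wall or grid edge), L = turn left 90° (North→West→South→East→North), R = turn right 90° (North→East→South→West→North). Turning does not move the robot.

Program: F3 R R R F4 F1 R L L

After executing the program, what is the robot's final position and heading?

Answer: Final position: (row=4, col=0), facing East

Derivation:
Start: (row=2, col=0), facing West
  F3: move forward 0/3 (blocked), now at (row=2, col=0)
  R: turn right, now facing North
  R: turn right, now facing East
  R: turn right, now facing South
  F4: move forward 2/4 (blocked), now at (row=4, col=0)
  F1: move forward 0/1 (blocked), now at (row=4, col=0)
  R: turn right, now facing West
  L: turn left, now facing South
  L: turn left, now facing East
Final: (row=4, col=0), facing East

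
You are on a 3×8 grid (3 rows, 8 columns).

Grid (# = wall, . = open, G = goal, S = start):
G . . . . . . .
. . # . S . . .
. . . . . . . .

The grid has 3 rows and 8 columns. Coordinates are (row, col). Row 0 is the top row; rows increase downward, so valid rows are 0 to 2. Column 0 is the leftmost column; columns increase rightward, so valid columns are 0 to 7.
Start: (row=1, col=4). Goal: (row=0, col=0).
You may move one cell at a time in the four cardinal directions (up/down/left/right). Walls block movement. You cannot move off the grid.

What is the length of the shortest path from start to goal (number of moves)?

Answer: Shortest path length: 5

Derivation:
BFS from (row=1, col=4) until reaching (row=0, col=0):
  Distance 0: (row=1, col=4)
  Distance 1: (row=0, col=4), (row=1, col=3), (row=1, col=5), (row=2, col=4)
  Distance 2: (row=0, col=3), (row=0, col=5), (row=1, col=6), (row=2, col=3), (row=2, col=5)
  Distance 3: (row=0, col=2), (row=0, col=6), (row=1, col=7), (row=2, col=2), (row=2, col=6)
  Distance 4: (row=0, col=1), (row=0, col=7), (row=2, col=1), (row=2, col=7)
  Distance 5: (row=0, col=0), (row=1, col=1), (row=2, col=0)  <- goal reached here
One shortest path (5 moves): (row=1, col=4) -> (row=1, col=3) -> (row=0, col=3) -> (row=0, col=2) -> (row=0, col=1) -> (row=0, col=0)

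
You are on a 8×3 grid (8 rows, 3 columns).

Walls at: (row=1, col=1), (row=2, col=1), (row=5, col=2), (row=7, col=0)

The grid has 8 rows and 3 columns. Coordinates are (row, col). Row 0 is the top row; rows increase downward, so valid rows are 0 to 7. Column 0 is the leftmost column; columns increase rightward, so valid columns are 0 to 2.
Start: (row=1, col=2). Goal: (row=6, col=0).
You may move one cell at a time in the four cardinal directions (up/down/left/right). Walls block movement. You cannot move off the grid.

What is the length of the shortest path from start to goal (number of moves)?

BFS from (row=1, col=2) until reaching (row=6, col=0):
  Distance 0: (row=1, col=2)
  Distance 1: (row=0, col=2), (row=2, col=2)
  Distance 2: (row=0, col=1), (row=3, col=2)
  Distance 3: (row=0, col=0), (row=3, col=1), (row=4, col=2)
  Distance 4: (row=1, col=0), (row=3, col=0), (row=4, col=1)
  Distance 5: (row=2, col=0), (row=4, col=0), (row=5, col=1)
  Distance 6: (row=5, col=0), (row=6, col=1)
  Distance 7: (row=6, col=0), (row=6, col=2), (row=7, col=1)  <- goal reached here
One shortest path (7 moves): (row=1, col=2) -> (row=2, col=2) -> (row=3, col=2) -> (row=3, col=1) -> (row=3, col=0) -> (row=4, col=0) -> (row=5, col=0) -> (row=6, col=0)

Answer: Shortest path length: 7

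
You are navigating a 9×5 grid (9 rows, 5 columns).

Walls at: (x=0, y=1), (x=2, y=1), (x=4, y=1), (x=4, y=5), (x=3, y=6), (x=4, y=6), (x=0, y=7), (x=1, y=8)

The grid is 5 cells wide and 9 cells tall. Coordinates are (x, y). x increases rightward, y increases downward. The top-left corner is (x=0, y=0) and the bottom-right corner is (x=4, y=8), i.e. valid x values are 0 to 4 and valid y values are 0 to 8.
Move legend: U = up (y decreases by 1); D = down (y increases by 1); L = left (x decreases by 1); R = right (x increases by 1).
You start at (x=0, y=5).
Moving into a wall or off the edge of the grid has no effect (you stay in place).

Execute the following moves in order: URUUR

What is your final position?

Start: (x=0, y=5)
  U (up): (x=0, y=5) -> (x=0, y=4)
  R (right): (x=0, y=4) -> (x=1, y=4)
  U (up): (x=1, y=4) -> (x=1, y=3)
  U (up): (x=1, y=3) -> (x=1, y=2)
  R (right): (x=1, y=2) -> (x=2, y=2)
Final: (x=2, y=2)

Answer: Final position: (x=2, y=2)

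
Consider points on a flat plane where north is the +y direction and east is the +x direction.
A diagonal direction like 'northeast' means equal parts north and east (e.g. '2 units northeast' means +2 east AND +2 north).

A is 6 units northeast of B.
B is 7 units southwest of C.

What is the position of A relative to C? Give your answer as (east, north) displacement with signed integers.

Place C at the origin (east=0, north=0).
  B is 7 units southwest of C: delta (east=-7, north=-7); B at (east=-7, north=-7).
  A is 6 units northeast of B: delta (east=+6, north=+6); A at (east=-1, north=-1).
Therefore A relative to C: (east=-1, north=-1).

Answer: A is at (east=-1, north=-1) relative to C.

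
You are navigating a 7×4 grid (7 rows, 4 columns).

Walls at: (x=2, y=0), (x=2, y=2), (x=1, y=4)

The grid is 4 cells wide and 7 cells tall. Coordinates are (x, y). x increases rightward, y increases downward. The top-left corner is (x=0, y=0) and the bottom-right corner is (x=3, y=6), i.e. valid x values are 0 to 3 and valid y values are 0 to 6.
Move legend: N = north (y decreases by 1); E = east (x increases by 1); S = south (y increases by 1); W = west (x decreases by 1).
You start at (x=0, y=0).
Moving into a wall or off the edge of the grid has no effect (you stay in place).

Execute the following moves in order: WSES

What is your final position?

Answer: Final position: (x=1, y=2)

Derivation:
Start: (x=0, y=0)
  W (west): blocked, stay at (x=0, y=0)
  S (south): (x=0, y=0) -> (x=0, y=1)
  E (east): (x=0, y=1) -> (x=1, y=1)
  S (south): (x=1, y=1) -> (x=1, y=2)
Final: (x=1, y=2)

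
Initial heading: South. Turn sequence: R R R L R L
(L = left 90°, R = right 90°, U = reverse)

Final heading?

Start: South
  R (right (90° clockwise)) -> West
  R (right (90° clockwise)) -> North
  R (right (90° clockwise)) -> East
  L (left (90° counter-clockwise)) -> North
  R (right (90° clockwise)) -> East
  L (left (90° counter-clockwise)) -> North
Final: North

Answer: Final heading: North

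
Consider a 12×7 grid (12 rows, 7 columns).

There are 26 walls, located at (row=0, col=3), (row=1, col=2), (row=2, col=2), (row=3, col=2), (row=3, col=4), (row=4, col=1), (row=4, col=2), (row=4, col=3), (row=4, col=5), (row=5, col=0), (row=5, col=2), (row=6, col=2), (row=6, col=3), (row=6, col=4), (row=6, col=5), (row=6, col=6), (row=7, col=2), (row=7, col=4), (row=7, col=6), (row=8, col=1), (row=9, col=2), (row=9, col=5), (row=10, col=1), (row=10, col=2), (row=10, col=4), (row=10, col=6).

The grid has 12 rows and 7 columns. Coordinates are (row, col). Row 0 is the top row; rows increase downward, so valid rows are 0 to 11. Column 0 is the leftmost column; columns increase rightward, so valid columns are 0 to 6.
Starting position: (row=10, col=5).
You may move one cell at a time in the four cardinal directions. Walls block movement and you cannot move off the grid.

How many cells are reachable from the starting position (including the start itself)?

BFS flood-fill from (row=10, col=5):
  Distance 0: (row=10, col=5)
  Distance 1: (row=11, col=5)
  Distance 2: (row=11, col=4), (row=11, col=6)
  Distance 3: (row=11, col=3)
  Distance 4: (row=10, col=3), (row=11, col=2)
  Distance 5: (row=9, col=3), (row=11, col=1)
  Distance 6: (row=8, col=3), (row=9, col=4), (row=11, col=0)
  Distance 7: (row=7, col=3), (row=8, col=2), (row=8, col=4), (row=10, col=0)
  Distance 8: (row=8, col=5), (row=9, col=0)
  Distance 9: (row=7, col=5), (row=8, col=0), (row=8, col=6), (row=9, col=1)
  Distance 10: (row=7, col=0), (row=9, col=6)
  Distance 11: (row=6, col=0), (row=7, col=1)
  Distance 12: (row=6, col=1)
  Distance 13: (row=5, col=1)
Total reachable: 28 (grid has 58 open cells total)

Answer: Reachable cells: 28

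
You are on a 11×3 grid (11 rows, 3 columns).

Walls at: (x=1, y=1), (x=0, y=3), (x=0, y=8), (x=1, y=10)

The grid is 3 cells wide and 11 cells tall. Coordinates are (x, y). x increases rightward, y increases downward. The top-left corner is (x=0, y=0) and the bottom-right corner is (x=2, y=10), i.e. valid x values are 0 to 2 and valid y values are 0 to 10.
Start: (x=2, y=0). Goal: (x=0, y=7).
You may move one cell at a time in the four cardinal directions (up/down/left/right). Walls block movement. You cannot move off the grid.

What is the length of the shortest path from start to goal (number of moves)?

Answer: Shortest path length: 9

Derivation:
BFS from (x=2, y=0) until reaching (x=0, y=7):
  Distance 0: (x=2, y=0)
  Distance 1: (x=1, y=0), (x=2, y=1)
  Distance 2: (x=0, y=0), (x=2, y=2)
  Distance 3: (x=0, y=1), (x=1, y=2), (x=2, y=3)
  Distance 4: (x=0, y=2), (x=1, y=3), (x=2, y=4)
  Distance 5: (x=1, y=4), (x=2, y=5)
  Distance 6: (x=0, y=4), (x=1, y=5), (x=2, y=6)
  Distance 7: (x=0, y=5), (x=1, y=6), (x=2, y=7)
  Distance 8: (x=0, y=6), (x=1, y=7), (x=2, y=8)
  Distance 9: (x=0, y=7), (x=1, y=8), (x=2, y=9)  <- goal reached here
One shortest path (9 moves): (x=2, y=0) -> (x=2, y=1) -> (x=2, y=2) -> (x=1, y=2) -> (x=1, y=3) -> (x=1, y=4) -> (x=0, y=4) -> (x=0, y=5) -> (x=0, y=6) -> (x=0, y=7)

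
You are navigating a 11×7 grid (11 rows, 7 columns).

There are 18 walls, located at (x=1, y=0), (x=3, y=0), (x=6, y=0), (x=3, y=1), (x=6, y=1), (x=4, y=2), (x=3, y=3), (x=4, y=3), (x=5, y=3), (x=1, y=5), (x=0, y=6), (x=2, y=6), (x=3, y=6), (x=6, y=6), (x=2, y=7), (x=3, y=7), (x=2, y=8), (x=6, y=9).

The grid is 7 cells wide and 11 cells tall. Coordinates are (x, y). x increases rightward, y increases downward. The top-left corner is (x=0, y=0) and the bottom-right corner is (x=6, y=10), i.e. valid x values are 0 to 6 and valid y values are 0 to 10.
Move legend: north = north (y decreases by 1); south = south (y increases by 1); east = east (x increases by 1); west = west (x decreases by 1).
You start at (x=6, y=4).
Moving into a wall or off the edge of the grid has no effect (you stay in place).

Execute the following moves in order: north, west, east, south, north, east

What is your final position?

Start: (x=6, y=4)
  north (north): (x=6, y=4) -> (x=6, y=3)
  west (west): blocked, stay at (x=6, y=3)
  east (east): blocked, stay at (x=6, y=3)
  south (south): (x=6, y=3) -> (x=6, y=4)
  north (north): (x=6, y=4) -> (x=6, y=3)
  east (east): blocked, stay at (x=6, y=3)
Final: (x=6, y=3)

Answer: Final position: (x=6, y=3)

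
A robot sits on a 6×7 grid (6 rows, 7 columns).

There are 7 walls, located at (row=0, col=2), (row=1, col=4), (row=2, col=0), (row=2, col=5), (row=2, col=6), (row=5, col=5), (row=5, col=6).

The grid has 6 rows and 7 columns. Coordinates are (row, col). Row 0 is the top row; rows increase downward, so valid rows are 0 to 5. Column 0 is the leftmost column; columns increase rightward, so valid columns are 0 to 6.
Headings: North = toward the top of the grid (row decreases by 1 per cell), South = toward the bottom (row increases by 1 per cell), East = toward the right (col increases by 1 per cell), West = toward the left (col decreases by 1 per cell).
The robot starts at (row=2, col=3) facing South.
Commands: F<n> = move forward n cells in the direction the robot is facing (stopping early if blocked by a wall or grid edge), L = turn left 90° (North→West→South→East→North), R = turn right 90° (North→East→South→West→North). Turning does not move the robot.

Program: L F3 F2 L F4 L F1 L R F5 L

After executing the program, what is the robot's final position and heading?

Answer: Final position: (row=2, col=1), facing South

Derivation:
Start: (row=2, col=3), facing South
  L: turn left, now facing East
  F3: move forward 1/3 (blocked), now at (row=2, col=4)
  F2: move forward 0/2 (blocked), now at (row=2, col=4)
  L: turn left, now facing North
  F4: move forward 0/4 (blocked), now at (row=2, col=4)
  L: turn left, now facing West
  F1: move forward 1, now at (row=2, col=3)
  L: turn left, now facing South
  R: turn right, now facing West
  F5: move forward 2/5 (blocked), now at (row=2, col=1)
  L: turn left, now facing South
Final: (row=2, col=1), facing South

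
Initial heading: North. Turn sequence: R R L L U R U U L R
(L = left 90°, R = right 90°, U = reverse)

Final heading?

Answer: Final heading: West

Derivation:
Start: North
  R (right (90° clockwise)) -> East
  R (right (90° clockwise)) -> South
  L (left (90° counter-clockwise)) -> East
  L (left (90° counter-clockwise)) -> North
  U (U-turn (180°)) -> South
  R (right (90° clockwise)) -> West
  U (U-turn (180°)) -> East
  U (U-turn (180°)) -> West
  L (left (90° counter-clockwise)) -> South
  R (right (90° clockwise)) -> West
Final: West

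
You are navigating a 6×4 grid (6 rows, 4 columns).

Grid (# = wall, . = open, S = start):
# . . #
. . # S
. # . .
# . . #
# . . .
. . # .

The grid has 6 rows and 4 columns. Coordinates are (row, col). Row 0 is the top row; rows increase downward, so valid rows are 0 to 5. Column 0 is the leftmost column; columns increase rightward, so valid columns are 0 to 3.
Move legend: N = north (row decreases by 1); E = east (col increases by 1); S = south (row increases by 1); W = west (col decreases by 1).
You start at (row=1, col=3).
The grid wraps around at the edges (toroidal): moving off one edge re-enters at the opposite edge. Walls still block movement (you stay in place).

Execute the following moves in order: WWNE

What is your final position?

Start: (row=1, col=3)
  W (west): blocked, stay at (row=1, col=3)
  W (west): blocked, stay at (row=1, col=3)
  N (north): blocked, stay at (row=1, col=3)
  E (east): (row=1, col=3) -> (row=1, col=0)
Final: (row=1, col=0)

Answer: Final position: (row=1, col=0)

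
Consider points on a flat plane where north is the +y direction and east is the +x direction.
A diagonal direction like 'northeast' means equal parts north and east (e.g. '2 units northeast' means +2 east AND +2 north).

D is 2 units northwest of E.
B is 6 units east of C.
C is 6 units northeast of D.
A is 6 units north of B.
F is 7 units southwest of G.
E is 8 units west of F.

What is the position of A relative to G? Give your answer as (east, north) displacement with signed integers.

Answer: A is at (east=-5, north=7) relative to G.

Derivation:
Place G at the origin (east=0, north=0).
  F is 7 units southwest of G: delta (east=-7, north=-7); F at (east=-7, north=-7).
  E is 8 units west of F: delta (east=-8, north=+0); E at (east=-15, north=-7).
  D is 2 units northwest of E: delta (east=-2, north=+2); D at (east=-17, north=-5).
  C is 6 units northeast of D: delta (east=+6, north=+6); C at (east=-11, north=1).
  B is 6 units east of C: delta (east=+6, north=+0); B at (east=-5, north=1).
  A is 6 units north of B: delta (east=+0, north=+6); A at (east=-5, north=7).
Therefore A relative to G: (east=-5, north=7).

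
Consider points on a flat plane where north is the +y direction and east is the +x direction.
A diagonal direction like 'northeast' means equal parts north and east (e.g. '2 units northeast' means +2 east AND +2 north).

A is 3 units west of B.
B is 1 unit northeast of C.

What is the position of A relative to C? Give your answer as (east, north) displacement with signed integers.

Answer: A is at (east=-2, north=1) relative to C.

Derivation:
Place C at the origin (east=0, north=0).
  B is 1 unit northeast of C: delta (east=+1, north=+1); B at (east=1, north=1).
  A is 3 units west of B: delta (east=-3, north=+0); A at (east=-2, north=1).
Therefore A relative to C: (east=-2, north=1).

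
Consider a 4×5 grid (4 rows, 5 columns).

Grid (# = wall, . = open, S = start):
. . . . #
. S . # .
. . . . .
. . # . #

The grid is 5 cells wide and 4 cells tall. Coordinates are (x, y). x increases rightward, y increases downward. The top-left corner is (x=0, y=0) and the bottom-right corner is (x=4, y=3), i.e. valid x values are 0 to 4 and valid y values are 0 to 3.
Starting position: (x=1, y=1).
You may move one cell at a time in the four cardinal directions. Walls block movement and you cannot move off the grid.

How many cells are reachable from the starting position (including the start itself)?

Answer: Reachable cells: 16

Derivation:
BFS flood-fill from (x=1, y=1):
  Distance 0: (x=1, y=1)
  Distance 1: (x=1, y=0), (x=0, y=1), (x=2, y=1), (x=1, y=2)
  Distance 2: (x=0, y=0), (x=2, y=0), (x=0, y=2), (x=2, y=2), (x=1, y=3)
  Distance 3: (x=3, y=0), (x=3, y=2), (x=0, y=3)
  Distance 4: (x=4, y=2), (x=3, y=3)
  Distance 5: (x=4, y=1)
Total reachable: 16 (grid has 16 open cells total)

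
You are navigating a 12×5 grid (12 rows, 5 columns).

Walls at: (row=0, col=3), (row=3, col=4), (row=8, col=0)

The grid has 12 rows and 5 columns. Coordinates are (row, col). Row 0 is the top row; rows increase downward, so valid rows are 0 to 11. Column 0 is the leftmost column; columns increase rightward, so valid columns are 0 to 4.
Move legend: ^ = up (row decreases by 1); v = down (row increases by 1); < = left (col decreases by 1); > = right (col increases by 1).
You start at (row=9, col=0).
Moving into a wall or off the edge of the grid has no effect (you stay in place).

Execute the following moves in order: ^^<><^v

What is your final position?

Start: (row=9, col=0)
  ^ (up): blocked, stay at (row=9, col=0)
  ^ (up): blocked, stay at (row=9, col=0)
  < (left): blocked, stay at (row=9, col=0)
  > (right): (row=9, col=0) -> (row=9, col=1)
  < (left): (row=9, col=1) -> (row=9, col=0)
  ^ (up): blocked, stay at (row=9, col=0)
  v (down): (row=9, col=0) -> (row=10, col=0)
Final: (row=10, col=0)

Answer: Final position: (row=10, col=0)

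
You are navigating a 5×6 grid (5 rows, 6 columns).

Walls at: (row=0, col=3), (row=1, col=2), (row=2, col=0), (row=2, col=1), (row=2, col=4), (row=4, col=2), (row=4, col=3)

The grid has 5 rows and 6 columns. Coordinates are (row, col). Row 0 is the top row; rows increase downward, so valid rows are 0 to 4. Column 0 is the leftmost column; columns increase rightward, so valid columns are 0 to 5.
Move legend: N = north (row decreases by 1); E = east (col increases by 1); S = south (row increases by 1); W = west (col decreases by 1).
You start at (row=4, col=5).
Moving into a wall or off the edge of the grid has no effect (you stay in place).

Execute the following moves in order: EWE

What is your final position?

Start: (row=4, col=5)
  E (east): blocked, stay at (row=4, col=5)
  W (west): (row=4, col=5) -> (row=4, col=4)
  E (east): (row=4, col=4) -> (row=4, col=5)
Final: (row=4, col=5)

Answer: Final position: (row=4, col=5)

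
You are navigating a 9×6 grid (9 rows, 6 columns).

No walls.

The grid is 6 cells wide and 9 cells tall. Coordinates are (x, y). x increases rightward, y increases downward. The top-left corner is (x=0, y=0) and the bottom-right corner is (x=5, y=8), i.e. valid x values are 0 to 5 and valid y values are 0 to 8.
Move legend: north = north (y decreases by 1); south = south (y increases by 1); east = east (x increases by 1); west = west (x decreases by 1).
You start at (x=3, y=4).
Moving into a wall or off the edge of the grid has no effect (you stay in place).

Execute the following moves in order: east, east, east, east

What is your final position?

Start: (x=3, y=4)
  east (east): (x=3, y=4) -> (x=4, y=4)
  east (east): (x=4, y=4) -> (x=5, y=4)
  east (east): blocked, stay at (x=5, y=4)
  east (east): blocked, stay at (x=5, y=4)
Final: (x=5, y=4)

Answer: Final position: (x=5, y=4)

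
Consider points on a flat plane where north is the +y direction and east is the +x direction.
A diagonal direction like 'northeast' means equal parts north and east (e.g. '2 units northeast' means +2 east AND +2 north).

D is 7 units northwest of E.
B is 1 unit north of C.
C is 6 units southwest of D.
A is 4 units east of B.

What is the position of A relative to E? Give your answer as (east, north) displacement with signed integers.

Answer: A is at (east=-9, north=2) relative to E.

Derivation:
Place E at the origin (east=0, north=0).
  D is 7 units northwest of E: delta (east=-7, north=+7); D at (east=-7, north=7).
  C is 6 units southwest of D: delta (east=-6, north=-6); C at (east=-13, north=1).
  B is 1 unit north of C: delta (east=+0, north=+1); B at (east=-13, north=2).
  A is 4 units east of B: delta (east=+4, north=+0); A at (east=-9, north=2).
Therefore A relative to E: (east=-9, north=2).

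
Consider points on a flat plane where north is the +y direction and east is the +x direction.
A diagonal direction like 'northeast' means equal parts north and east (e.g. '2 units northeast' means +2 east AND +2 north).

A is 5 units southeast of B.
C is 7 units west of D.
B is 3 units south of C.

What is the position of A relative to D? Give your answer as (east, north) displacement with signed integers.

Place D at the origin (east=0, north=0).
  C is 7 units west of D: delta (east=-7, north=+0); C at (east=-7, north=0).
  B is 3 units south of C: delta (east=+0, north=-3); B at (east=-7, north=-3).
  A is 5 units southeast of B: delta (east=+5, north=-5); A at (east=-2, north=-8).
Therefore A relative to D: (east=-2, north=-8).

Answer: A is at (east=-2, north=-8) relative to D.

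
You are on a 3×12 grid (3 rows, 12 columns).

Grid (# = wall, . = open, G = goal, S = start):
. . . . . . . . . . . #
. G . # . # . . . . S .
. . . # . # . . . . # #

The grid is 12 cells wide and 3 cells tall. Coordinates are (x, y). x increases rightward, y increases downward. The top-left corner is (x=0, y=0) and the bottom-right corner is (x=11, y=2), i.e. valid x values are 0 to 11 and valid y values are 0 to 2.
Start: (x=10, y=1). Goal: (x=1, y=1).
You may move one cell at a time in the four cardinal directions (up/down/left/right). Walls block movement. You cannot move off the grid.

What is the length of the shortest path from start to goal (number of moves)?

Answer: Shortest path length: 11

Derivation:
BFS from (x=10, y=1) until reaching (x=1, y=1):
  Distance 0: (x=10, y=1)
  Distance 1: (x=10, y=0), (x=9, y=1), (x=11, y=1)
  Distance 2: (x=9, y=0), (x=8, y=1), (x=9, y=2)
  Distance 3: (x=8, y=0), (x=7, y=1), (x=8, y=2)
  Distance 4: (x=7, y=0), (x=6, y=1), (x=7, y=2)
  Distance 5: (x=6, y=0), (x=6, y=2)
  Distance 6: (x=5, y=0)
  Distance 7: (x=4, y=0)
  Distance 8: (x=3, y=0), (x=4, y=1)
  Distance 9: (x=2, y=0), (x=4, y=2)
  Distance 10: (x=1, y=0), (x=2, y=1)
  Distance 11: (x=0, y=0), (x=1, y=1), (x=2, y=2)  <- goal reached here
One shortest path (11 moves): (x=10, y=1) -> (x=9, y=1) -> (x=8, y=1) -> (x=7, y=1) -> (x=6, y=1) -> (x=6, y=0) -> (x=5, y=0) -> (x=4, y=0) -> (x=3, y=0) -> (x=2, y=0) -> (x=1, y=0) -> (x=1, y=1)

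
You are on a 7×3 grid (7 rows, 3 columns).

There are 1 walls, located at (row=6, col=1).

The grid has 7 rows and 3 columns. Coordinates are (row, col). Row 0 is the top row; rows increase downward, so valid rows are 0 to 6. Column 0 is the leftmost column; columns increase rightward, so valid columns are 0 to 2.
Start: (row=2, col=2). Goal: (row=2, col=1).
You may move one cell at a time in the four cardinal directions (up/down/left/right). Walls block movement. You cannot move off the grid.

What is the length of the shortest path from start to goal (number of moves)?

BFS from (row=2, col=2) until reaching (row=2, col=1):
  Distance 0: (row=2, col=2)
  Distance 1: (row=1, col=2), (row=2, col=1), (row=3, col=2)  <- goal reached here
One shortest path (1 moves): (row=2, col=2) -> (row=2, col=1)

Answer: Shortest path length: 1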